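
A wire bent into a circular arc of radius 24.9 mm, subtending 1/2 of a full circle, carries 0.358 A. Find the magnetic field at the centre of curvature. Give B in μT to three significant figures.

B ≈ 4.52 μT

The Biot–Savart field of a circular arc at its centre is B = μ₀Iφ/(4πR), with φ = 3.142 rad.
B = (4π×10⁻⁷ × 0.358 × 3.142) / (4π × 0.0249) = 4.52×10⁻⁶ T.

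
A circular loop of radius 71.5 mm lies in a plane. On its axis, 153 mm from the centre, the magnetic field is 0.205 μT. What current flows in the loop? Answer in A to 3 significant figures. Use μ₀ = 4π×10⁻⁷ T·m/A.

On the axis of a loop, B = μ₀IR²/[2(R²+z²)^(3/2)], so I = 2B(R²+z²)^(3/2)/(μ₀R²).
R² + z² = 0.005112 + 0.02341 = 0.02852 m²; raised to 3/2 gives 4.82×10⁻³ m³.
I = 2 × 2.05×10⁻⁷ × 4.82×10⁻³ / (1.26×10⁻⁶ × 0.005112) = 0.307 A.

I ≈ 0.307 A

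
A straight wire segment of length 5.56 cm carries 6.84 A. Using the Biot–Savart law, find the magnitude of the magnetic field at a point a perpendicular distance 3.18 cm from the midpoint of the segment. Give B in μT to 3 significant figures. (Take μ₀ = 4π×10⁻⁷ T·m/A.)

For a finite straight segment, B = (μ₀I/4πd)(sinθ₁ + sinθ₂), where θ₁, θ₂ are the angles from the perpendicular to each end.
The perpendicular from the point meets the wire at its midpoint, so each end is L/2 = 0.0278 m away along the wire.
sinθ₁ = 0.0278/√(0.0278²+0.0318²) = 0.6582; sinθ₂ = 0.0278/√(0.0278²+0.0318²) = 0.6582.
B = (4π×10⁻⁷ × 6.84) / (4π × 0.0318) × (0.6582 + 0.6582) = 2.83×10⁻⁵ T.

B ≈ 28.3 μT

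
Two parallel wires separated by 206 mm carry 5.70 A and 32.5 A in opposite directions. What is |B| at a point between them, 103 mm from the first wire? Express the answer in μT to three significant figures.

B ≈ 74.2 μT

Each long wire gives B = μ₀I/(2πd). Distances are d₁ = 0.103 m and d₂ = 0.103 m.
B₁ = 1.11×10⁻⁵ T, B₂ = 6.31×10⁻⁵ T.
Between antiparallel currents both contributions point the same way, so they add. B = B₁ + B₂ = 1.11×10⁻⁵ + 6.31×10⁻⁵ = 7.42×10⁻⁵ T.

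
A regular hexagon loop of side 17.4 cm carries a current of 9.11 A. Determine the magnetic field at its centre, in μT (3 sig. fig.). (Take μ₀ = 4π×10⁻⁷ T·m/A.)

Each side is a finite straight segment at perpendicular distance d = a/(2 tan(π/6)) = 0.1507 m from the centre, with end-angles ±π/6.
One side contributes B₁ = (μ₀I/4πd)·2 sin(π/6) = 6.05×10⁻⁶ T.
All 6 sides add in the same direction: B = 6 × 6.05×10⁻⁶ = 3.63×10⁻⁵ T.

B ≈ 36.3 μT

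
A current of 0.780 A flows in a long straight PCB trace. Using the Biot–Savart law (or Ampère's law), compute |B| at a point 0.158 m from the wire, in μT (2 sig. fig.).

B ≈ 0.99 μT

For an infinitely long straight wire, B = μ₀I/(2πd).
B = (4π×10⁻⁷ × 0.780) / (2π × 0.158) = 9.87×10⁻⁷ T.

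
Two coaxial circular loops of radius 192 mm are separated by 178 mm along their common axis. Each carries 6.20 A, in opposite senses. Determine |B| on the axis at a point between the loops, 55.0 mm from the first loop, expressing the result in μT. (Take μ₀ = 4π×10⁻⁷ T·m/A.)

B ≈ 5.91 μT

Each loop contributes B = μ₀IR²/[2(R²+z²)^(3/2)] on the axis, with z measured from that loop.
Loop 1 (z = 0.055 m): B₁ = 1.80×10⁻⁵ T. Loop 2 (z = 0.123 m): B₂ = 1.21×10⁻⁵ T.
The fields oppose: B = |B₁ − B₂| = 5.91×10⁻⁶ T.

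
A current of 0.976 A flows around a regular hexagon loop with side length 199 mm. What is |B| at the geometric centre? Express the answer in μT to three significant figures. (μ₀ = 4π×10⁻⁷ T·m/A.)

Each side is a finite straight segment at perpendicular distance d = a/(2 tan(π/6)) = 0.1723 m from the centre, with end-angles ±π/6.
One side contributes B₁ = (μ₀I/4πd)·2 sin(π/6) = 5.66×10⁻⁷ T.
All 6 sides add in the same direction: B = 6 × 5.66×10⁻⁷ = 3.40×10⁻⁶ T.

B ≈ 3.40 μT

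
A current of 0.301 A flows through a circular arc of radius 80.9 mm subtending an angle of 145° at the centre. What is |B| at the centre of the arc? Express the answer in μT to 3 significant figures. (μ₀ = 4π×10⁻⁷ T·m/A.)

The Biot–Savart field of a circular arc at its centre is B = μ₀Iφ/(4πR), with φ = 2.531 rad.
B = (4π×10⁻⁷ × 0.301 × 2.531) / (4π × 0.0809) = 9.42×10⁻⁷ T.

B ≈ 0.942 μT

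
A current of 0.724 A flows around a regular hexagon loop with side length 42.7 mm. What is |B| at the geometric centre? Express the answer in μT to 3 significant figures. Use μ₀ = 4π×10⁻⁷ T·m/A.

Each side is a finite straight segment at perpendicular distance d = a/(2 tan(π/6)) = 0.03698 m from the centre, with end-angles ±π/6.
One side contributes B₁ = (μ₀I/4πd)·2 sin(π/6) = 1.96×10⁻⁶ T.
All 6 sides add in the same direction: B = 6 × 1.96×10⁻⁶ = 1.17×10⁻⁵ T.

B ≈ 11.7 μT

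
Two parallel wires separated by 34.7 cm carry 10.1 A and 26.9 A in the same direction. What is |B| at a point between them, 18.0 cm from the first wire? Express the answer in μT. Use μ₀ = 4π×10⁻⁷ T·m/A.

Each long wire gives B = μ₀I/(2πd). Distances are d₁ = 0.18 m and d₂ = 0.167 m.
B₁ = 1.12×10⁻⁵ T, B₂ = 3.22×10⁻⁵ T.
Between parallel currents the two contributions point in opposite directions, so they subtract. B = |B₁ − B₂| = |1.12×10⁻⁵ − 3.22×10⁻⁵| = 2.10×10⁻⁵ T.

B ≈ 21.0 μT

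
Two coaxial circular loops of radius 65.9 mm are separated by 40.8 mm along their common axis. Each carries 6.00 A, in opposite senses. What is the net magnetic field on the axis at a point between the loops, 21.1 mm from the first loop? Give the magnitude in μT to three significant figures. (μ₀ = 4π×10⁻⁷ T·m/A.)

Each loop contributes B = μ₀IR²/[2(R²+z²)^(3/2)] on the axis, with z measured from that loop.
Loop 1 (z = 0.0211 m): B₁ = 4.94×10⁻⁵ T. Loop 2 (z = 0.0197 m): B₂ = 5.03×10⁻⁵ T.
The fields oppose: B = |B₁ − B₂| = 8.98×10⁻⁷ T.

B ≈ 0.898 μT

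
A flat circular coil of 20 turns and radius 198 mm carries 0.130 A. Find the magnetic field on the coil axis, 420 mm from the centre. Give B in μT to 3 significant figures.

For an N-turn flat coil, B = Nμ₀IR²/[2(R²+z²)^(3/2)] with R = 0.198 m, z = 0.42 m.
B = 20 × 3.20×10⁻⁸ T = 6.40×10⁻⁷ T.

B ≈ 0.640 μT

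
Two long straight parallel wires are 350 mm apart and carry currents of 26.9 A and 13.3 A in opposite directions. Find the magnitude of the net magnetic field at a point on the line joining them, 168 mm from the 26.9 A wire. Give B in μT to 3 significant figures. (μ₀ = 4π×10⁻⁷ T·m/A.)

B ≈ 46.6 μT

Each long wire gives B = μ₀I/(2πd). Distances are d₁ = 0.168 m and d₂ = 0.182 m.
B₁ = 3.20×10⁻⁵ T, B₂ = 1.46×10⁻⁵ T.
Between antiparallel currents both contributions point the same way, so they add. B = B₁ + B₂ = 3.20×10⁻⁵ + 1.46×10⁻⁵ = 4.66×10⁻⁵ T.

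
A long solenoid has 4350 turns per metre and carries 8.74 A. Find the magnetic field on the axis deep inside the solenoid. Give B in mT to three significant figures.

Inside a long solenoid, B = μ₀nI with n = 4350 turns/m.
B = 4π×10⁻⁷ × 4350 × 8.74 = 4.78×10⁻² T.

B ≈ 47.8 mT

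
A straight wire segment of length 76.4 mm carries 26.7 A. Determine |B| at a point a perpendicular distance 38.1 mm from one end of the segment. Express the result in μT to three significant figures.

For a finite straight segment, B = (μ₀I/4πd)(sinθ₁ + sinθ₂), where θ₁, θ₂ are the angles from the perpendicular to each end.
The perpendicular foot is at one end, so the two end-offsets along the wire are 0 and L = 0.0764 m.
sinθ₁ = 0/√(0²+0.0381²) = 0.0000; sinθ₂ = 0.0764/√(0.0764²+0.0381²) = 0.8949.
B = (4π×10⁻⁷ × 26.7) / (4π × 0.0381) × (0.0000 + 0.8949) = 6.27×10⁻⁵ T.

B ≈ 62.7 μT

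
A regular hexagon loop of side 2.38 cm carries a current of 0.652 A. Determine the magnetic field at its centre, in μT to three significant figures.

B ≈ 19.0 μT

Each side is a finite straight segment at perpendicular distance d = a/(2 tan(π/6)) = 0.02061 m from the centre, with end-angles ±π/6.
One side contributes B₁ = (μ₀I/4πd)·2 sin(π/6) = 3.16×10⁻⁶ T.
All 6 sides add in the same direction: B = 6 × 3.16×10⁻⁶ = 1.90×10⁻⁵ T.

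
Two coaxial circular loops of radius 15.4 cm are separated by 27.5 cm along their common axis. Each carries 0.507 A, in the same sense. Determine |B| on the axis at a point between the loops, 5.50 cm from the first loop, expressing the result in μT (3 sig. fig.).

B ≈ 2.12 μT

Each loop contributes B = μ₀IR²/[2(R²+z²)^(3/2)] on the axis, with z measured from that loop.
Loop 1 (z = 0.055 m): B₁ = 1.73×10⁻⁶ T. Loop 2 (z = 0.22 m): B₂ = 3.90×10⁻⁷ T.
The fields add: B = B₁ + B₂ = 2.12×10⁻⁶ T.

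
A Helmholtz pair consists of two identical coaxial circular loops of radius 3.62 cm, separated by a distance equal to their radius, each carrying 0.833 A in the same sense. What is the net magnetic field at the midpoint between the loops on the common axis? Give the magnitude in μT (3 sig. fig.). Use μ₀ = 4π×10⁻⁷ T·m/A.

B ≈ 20.7 μT

Each loop contributes B = μ₀IR²/[2(R²+z²)^(3/2)] on the axis, with z measured from that loop.
Loop 1 (z = 0.0181 m): B₁ = 1.03×10⁻⁵ T. Loop 2 (z = 0.0181 m): B₂ = 1.03×10⁻⁵ T.
The fields add: B = B₁ + B₂ = 2.07×10⁻⁵ T.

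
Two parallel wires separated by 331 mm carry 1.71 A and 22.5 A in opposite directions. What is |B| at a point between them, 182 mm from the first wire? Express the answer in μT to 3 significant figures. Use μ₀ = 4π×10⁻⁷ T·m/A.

B ≈ 32.1 μT

Each long wire gives B = μ₀I/(2πd). Distances are d₁ = 0.182 m and d₂ = 0.149 m.
B₁ = 1.88×10⁻⁶ T, B₂ = 3.02×10⁻⁵ T.
Between antiparallel currents both contributions point the same way, so they add. B = B₁ + B₂ = 1.88×10⁻⁶ + 3.02×10⁻⁵ = 3.21×10⁻⁵ T.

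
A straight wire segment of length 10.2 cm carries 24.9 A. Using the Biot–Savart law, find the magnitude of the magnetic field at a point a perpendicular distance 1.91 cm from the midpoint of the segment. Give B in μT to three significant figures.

B ≈ 244 μT

For a finite straight segment, B = (μ₀I/4πd)(sinθ₁ + sinθ₂), where θ₁, θ₂ are the angles from the perpendicular to each end.
The perpendicular from the point meets the wire at its midpoint, so each end is L/2 = 0.051 m away along the wire.
sinθ₁ = 0.051/√(0.051²+0.0191²) = 0.9365; sinθ₂ = 0.051/√(0.051²+0.0191²) = 0.9365.
B = (4π×10⁻⁷ × 24.9) / (4π × 0.0191) × (0.9365 + 0.9365) = 2.44×10⁻⁴ T.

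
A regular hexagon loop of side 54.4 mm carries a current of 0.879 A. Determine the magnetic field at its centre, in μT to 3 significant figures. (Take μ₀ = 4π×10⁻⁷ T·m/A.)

B ≈ 11.2 μT

Each side is a finite straight segment at perpendicular distance d = a/(2 tan(π/6)) = 0.04711 m from the centre, with end-angles ±π/6.
One side contributes B₁ = (μ₀I/4πd)·2 sin(π/6) = 1.87×10⁻⁶ T.
All 6 sides add in the same direction: B = 6 × 1.87×10⁻⁶ = 1.12×10⁻⁵ T.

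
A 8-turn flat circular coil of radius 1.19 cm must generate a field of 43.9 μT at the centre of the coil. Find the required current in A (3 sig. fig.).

I ≈ 0.104 A

For an N-turn coil, B = Nμ₀I/(2R) with R = 0.0119 m, so I = 2RB/(Nμ₀) = 2 × 0.0119 × 4.39×10⁻⁵ / (8 × 4π×10⁻⁷) = 0.104 A.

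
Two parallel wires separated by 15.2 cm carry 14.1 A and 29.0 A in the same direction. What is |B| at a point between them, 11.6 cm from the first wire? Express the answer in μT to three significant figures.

B ≈ 137 μT

Each long wire gives B = μ₀I/(2πd). Distances are d₁ = 0.116 m and d₂ = 0.036 m.
B₁ = 2.43×10⁻⁵ T, B₂ = 1.61×10⁻⁴ T.
Between parallel currents the two contributions point in opposite directions, so they subtract. B = |B₁ − B₂| = |2.43×10⁻⁵ − 1.61×10⁻⁴| = 1.37×10⁻⁴ T.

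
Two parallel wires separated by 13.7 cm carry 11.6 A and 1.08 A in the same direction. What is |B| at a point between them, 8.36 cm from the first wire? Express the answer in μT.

Each long wire gives B = μ₀I/(2πd). Distances are d₁ = 0.0836 m and d₂ = 0.0534 m.
B₁ = 2.78×10⁻⁵ T, B₂ = 4.04×10⁻⁶ T.
Between parallel currents the two contributions point in opposite directions, so they subtract. B = |B₁ − B₂| = |2.78×10⁻⁵ − 4.04×10⁻⁶| = 2.37×10⁻⁵ T.

B ≈ 23.7 μT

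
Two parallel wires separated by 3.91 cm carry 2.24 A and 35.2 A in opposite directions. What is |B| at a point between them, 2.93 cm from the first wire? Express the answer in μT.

B ≈ 734 μT

Each long wire gives B = μ₀I/(2πd). Distances are d₁ = 0.0293 m and d₂ = 0.0098 m.
B₁ = 1.53×10⁻⁵ T, B₂ = 7.18×10⁻⁴ T.
Between antiparallel currents both contributions point the same way, so they add. B = B₁ + B₂ = 1.53×10⁻⁵ + 7.18×10⁻⁴ = 7.34×10⁻⁴ T.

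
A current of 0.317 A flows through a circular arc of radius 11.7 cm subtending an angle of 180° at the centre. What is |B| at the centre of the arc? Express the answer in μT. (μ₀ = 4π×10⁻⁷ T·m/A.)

The Biot–Savart field of a circular arc at its centre is B = μ₀Iφ/(4πR), with φ = 3.142 rad.
B = (4π×10⁻⁷ × 0.317 × 3.142) / (4π × 0.117) = 8.51×10⁻⁷ T.

B ≈ 0.851 μT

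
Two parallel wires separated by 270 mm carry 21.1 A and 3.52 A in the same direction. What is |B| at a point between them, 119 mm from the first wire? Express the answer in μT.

Each long wire gives B = μ₀I/(2πd). Distances are d₁ = 0.119 m and d₂ = 0.151 m.
B₁ = 3.55×10⁻⁵ T, B₂ = 4.66×10⁻⁶ T.
Between parallel currents the two contributions point in opposite directions, so they subtract. B = |B₁ − B₂| = |3.55×10⁻⁵ − 4.66×10⁻⁶| = 3.08×10⁻⁵ T.

B ≈ 30.8 μT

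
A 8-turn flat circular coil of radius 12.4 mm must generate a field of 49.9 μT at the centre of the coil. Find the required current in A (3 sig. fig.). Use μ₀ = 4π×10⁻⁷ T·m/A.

For an N-turn coil, B = Nμ₀I/(2R) with R = 0.0124 m, so I = 2RB/(Nμ₀) = 2 × 0.0124 × 4.99×10⁻⁵ / (8 × 4π×10⁻⁷) = 0.123 A.

I ≈ 0.123 A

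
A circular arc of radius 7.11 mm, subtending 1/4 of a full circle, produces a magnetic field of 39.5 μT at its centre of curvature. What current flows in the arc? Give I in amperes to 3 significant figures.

I ≈ 1.79 A

For a circular arc, B = μ₀Iφ/(4πR) with φ in radians; here φ = 1.571 rad.
So I = 4πRB/(μ₀φ) = 4π × 0.00711 × 3.95×10⁻⁵ / (4π×10⁻⁷ × 1.571) = 1.79 A.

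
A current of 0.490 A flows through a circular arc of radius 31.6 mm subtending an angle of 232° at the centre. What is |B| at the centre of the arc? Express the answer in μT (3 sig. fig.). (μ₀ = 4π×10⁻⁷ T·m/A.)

The Biot–Savart field of a circular arc at its centre is B = μ₀Iφ/(4πR), with φ = 4.049 rad.
B = (4π×10⁻⁷ × 0.490 × 4.049) / (4π × 0.0316) = 6.28×10⁻⁶ T.

B ≈ 6.28 μT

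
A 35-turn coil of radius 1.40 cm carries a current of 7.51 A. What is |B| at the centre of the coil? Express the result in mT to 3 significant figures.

For an N-turn flat coil, B = Nμ₀I/(2R) with R = 0.014 m.
B = 35 × 3.37×10⁻⁴ T = 1.18×10⁻² T.

B ≈ 11.8 mT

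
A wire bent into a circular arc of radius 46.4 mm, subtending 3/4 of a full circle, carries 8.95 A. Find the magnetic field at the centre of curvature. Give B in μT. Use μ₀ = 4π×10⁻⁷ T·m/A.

B ≈ 90.9 μT

The Biot–Savart field of a circular arc at its centre is B = μ₀Iφ/(4πR), with φ = 4.712 rad.
B = (4π×10⁻⁷ × 8.95 × 4.712) / (4π × 0.0464) = 9.09×10⁻⁵ T.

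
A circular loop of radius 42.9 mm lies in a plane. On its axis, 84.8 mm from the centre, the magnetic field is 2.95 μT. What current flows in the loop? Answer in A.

I ≈ 2.19 A

On the axis of a loop, B = μ₀IR²/[2(R²+z²)^(3/2)], so I = 2B(R²+z²)^(3/2)/(μ₀R²).
R² + z² = 0.00184 + 0.007191 = 0.009031 m²; raised to 3/2 gives 8.58×10⁻⁴ m³.
I = 2 × 2.95×10⁻⁶ × 8.58×10⁻⁴ / (1.26×10⁻⁶ × 0.00184) = 2.19 A.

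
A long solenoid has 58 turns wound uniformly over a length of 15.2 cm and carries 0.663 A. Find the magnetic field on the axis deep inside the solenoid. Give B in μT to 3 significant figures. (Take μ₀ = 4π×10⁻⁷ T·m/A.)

Inside a long solenoid, B = μ₀nI with n = 381.6 turns/m.
B = 4π×10⁻⁷ × 381.6 × 0.663 = 3.18×10⁻⁴ T.

B ≈ 318 μT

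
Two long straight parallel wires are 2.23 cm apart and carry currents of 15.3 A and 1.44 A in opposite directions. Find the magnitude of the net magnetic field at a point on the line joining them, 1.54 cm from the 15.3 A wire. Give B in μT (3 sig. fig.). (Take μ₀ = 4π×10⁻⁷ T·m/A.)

Each long wire gives B = μ₀I/(2πd). Distances are d₁ = 0.0154 m and d₂ = 0.0069 m.
B₁ = 1.99×10⁻⁴ T, B₂ = 4.17×10⁻⁵ T.
Between antiparallel currents both contributions point the same way, so they add. B = B₁ + B₂ = 1.99×10⁻⁴ + 4.17×10⁻⁵ = 2.40×10⁻⁴ T.

B ≈ 240 μT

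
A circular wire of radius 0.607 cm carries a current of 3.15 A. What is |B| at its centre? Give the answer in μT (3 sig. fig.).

At the centre of a circular loop the Biot–Savart law gives B = μ₀I/(2R).
B = (4π×10⁻⁷ × 3.15) / (2 × 0.00607) = 3.26×10⁻⁴ T.

B ≈ 326 μT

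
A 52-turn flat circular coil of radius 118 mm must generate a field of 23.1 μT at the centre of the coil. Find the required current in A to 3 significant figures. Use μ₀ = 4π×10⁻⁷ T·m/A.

For an N-turn coil, B = Nμ₀I/(2R) with R = 0.118 m, so I = 2RB/(Nμ₀) = 2 × 0.118 × 2.31×10⁻⁵ / (52 × 4π×10⁻⁷) = 8.34×10⁻² A.

I ≈ 0.0834 A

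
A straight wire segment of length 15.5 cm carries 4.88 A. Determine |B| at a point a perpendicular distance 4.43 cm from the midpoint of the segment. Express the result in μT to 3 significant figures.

B ≈ 19.1 μT

For a finite straight segment, B = (μ₀I/4πd)(sinθ₁ + sinθ₂), where θ₁, θ₂ are the angles from the perpendicular to each end.
The perpendicular from the point meets the wire at its midpoint, so each end is L/2 = 0.0775 m away along the wire.
sinθ₁ = 0.0775/√(0.0775²+0.0443²) = 0.8682; sinθ₂ = 0.0775/√(0.0775²+0.0443²) = 0.8682.
B = (4π×10⁻⁷ × 4.88) / (4π × 0.0443) × (0.8682 + 0.8682) = 1.91×10⁻⁵ T.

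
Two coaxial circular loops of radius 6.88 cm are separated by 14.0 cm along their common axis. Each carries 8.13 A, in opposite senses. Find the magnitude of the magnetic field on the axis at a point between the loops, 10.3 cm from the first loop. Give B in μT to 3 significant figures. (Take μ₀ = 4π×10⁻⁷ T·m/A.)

B ≈ 38.0 μT

Each loop contributes B = μ₀IR²/[2(R²+z²)^(3/2)] on the axis, with z measured from that loop.
Loop 1 (z = 0.103 m): B₁ = 1.27×10⁻⁵ T. Loop 2 (z = 0.037 m): B₂ = 5.07×10⁻⁵ T.
The fields oppose: B = |B₁ − B₂| = 3.80×10⁻⁵ T.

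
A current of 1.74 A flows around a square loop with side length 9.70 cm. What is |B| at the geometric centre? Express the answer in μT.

Each side is a finite straight segment at perpendicular distance d = a/(2 tan(π/4)) = 0.0485 m from the centre, with end-angles ±π/4.
One side contributes B₁ = (μ₀I/4πd)·2 sin(π/4) = 5.07×10⁻⁶ T.
All 4 sides add in the same direction: B = 4 × 5.07×10⁻⁶ = 2.03×10⁻⁵ T.

B ≈ 20.3 μT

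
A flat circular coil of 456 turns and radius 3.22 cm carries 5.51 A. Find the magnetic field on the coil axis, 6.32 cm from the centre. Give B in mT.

B ≈ 4.59 mT

For an N-turn flat coil, B = Nμ₀IR²/[2(R²+z²)^(3/2)] with R = 0.0322 m, z = 0.0632 m.
B = 456 × 1.01×10⁻⁵ T = 4.59×10⁻³ T.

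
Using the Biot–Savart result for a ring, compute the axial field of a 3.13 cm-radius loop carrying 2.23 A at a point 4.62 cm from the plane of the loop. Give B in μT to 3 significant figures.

B ≈ 7.90 μT

On the axis of a circular loop, B = μ₀IR² / [2(R²+z²)^(3/2)].
R² + z² = (0.0313)² + (0.0462)² = 0.003114 m², and (R²+z²)^(3/2) = 1.74×10⁻⁴ m³.
B = (4π×10⁻⁷ × 2.23 × 0.0009797) / (2 × 1.74×10⁻⁴) = 7.90×10⁻⁶ T.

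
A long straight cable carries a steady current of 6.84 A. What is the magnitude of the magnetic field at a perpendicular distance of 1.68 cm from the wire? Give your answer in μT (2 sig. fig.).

B ≈ 81 μT

For an infinitely long straight wire, B = μ₀I/(2πd).
B = (4π×10⁻⁷ × 6.84) / (2π × 0.0168) = 8.14×10⁻⁵ T.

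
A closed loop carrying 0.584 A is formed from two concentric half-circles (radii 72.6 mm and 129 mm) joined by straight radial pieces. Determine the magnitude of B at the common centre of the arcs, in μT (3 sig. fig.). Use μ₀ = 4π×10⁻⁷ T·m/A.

The radial connectors point toward the centre, so dl × r̂ = 0 and they contribute nothing.
Each semicircle gives μ₀I/(4R): inner arc 2.53×10⁻⁶ T, outer arc 1.42×10⁻⁶ T.
The two arcs carry current in opposite angular senses, so their fields oppose: B = |2.53×10⁻⁶ − 1.42×10⁻⁶| = 1.10×10⁻⁶ T.

B ≈ 1.10 μT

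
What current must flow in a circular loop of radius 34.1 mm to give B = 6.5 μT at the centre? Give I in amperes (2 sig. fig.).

I ≈ 0.35 A

At the centre of a circular loop B = μ₀I/(2R), so I = 2RB/μ₀.
With R = 0.0341 m, I = 2 × 0.0341 × 6.50×10⁻⁶ / (4π×10⁻⁷) = 0.353 A.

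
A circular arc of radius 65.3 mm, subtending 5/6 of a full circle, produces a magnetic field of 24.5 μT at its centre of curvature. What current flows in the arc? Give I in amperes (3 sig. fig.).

I ≈ 3.06 A

For a circular arc, B = μ₀Iφ/(4πR) with φ in radians; here φ = 5.236 rad.
So I = 4πRB/(μ₀φ) = 4π × 0.0653 × 2.45×10⁻⁵ / (4π×10⁻⁷ × 5.236) = 3.06 A.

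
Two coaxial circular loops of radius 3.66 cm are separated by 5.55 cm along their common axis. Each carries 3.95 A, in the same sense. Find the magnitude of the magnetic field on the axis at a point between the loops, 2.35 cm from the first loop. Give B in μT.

Each loop contributes B = μ₀IR²/[2(R²+z²)^(3/2)] on the axis, with z measured from that loop.
Loop 1 (z = 0.0235 m): B₁ = 4.04×10⁻⁵ T. Loop 2 (z = 0.032 m): B₂ = 2.89×10⁻⁵ T.
The fields add: B = B₁ + B₂ = 6.93×10⁻⁵ T.

B ≈ 69.3 μT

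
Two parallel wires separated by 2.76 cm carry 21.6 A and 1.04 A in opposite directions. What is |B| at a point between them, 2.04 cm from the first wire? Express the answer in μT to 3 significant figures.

Each long wire gives B = μ₀I/(2πd). Distances are d₁ = 0.0204 m and d₂ = 0.0072 m.
B₁ = 2.12×10⁻⁴ T, B₂ = 2.89×10⁻⁵ T.
Between antiparallel currents both contributions point the same way, so they add. B = B₁ + B₂ = 2.12×10⁻⁴ + 2.89×10⁻⁵ = 2.41×10⁻⁴ T.

B ≈ 241 μT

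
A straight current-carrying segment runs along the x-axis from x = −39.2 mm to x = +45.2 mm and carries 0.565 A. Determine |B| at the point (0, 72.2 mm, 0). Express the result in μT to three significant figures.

For a finite straight segment, B = (μ₀I/4πd)(sinθ₁ + sinθ₂), where θ₁, θ₂ are the angles from the perpendicular to each end.
The perpendicular distance is d = 0.0722 m; the end-offsets along the wire are a = 0.0392 m and b = 0.0452 m.
sinθ₁ = 0.0392/√(0.0392²+0.0722²) = 0.4771; sinθ₂ = 0.0452/√(0.0452²+0.0722²) = 0.5306.
B = (4π×10⁻⁷ × 0.565) / (4π × 0.0722) × (0.4771 + 0.5306) = 7.89×10⁻⁷ T.

B ≈ 0.789 μT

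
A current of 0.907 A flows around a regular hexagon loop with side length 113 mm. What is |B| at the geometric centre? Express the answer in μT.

Each side is a finite straight segment at perpendicular distance d = a/(2 tan(π/6)) = 0.09786 m from the centre, with end-angles ±π/6.
One side contributes B₁ = (μ₀I/4πd)·2 sin(π/6) = 9.27×10⁻⁷ T.
All 6 sides add in the same direction: B = 6 × 9.27×10⁻⁷ = 5.56×10⁻⁶ T.

B ≈ 5.56 μT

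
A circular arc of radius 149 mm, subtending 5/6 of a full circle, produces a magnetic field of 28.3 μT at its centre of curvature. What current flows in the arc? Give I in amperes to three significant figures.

I ≈ 8.05 A

For a circular arc, B = μ₀Iφ/(4πR) with φ in radians; here φ = 5.236 rad.
So I = 4πRB/(μ₀φ) = 4π × 0.149 × 2.83×10⁻⁵ / (4π×10⁻⁷ × 5.236) = 8.05 A.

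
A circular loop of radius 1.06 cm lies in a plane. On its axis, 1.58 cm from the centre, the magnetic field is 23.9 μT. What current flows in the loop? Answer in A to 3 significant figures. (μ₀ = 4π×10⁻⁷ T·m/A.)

I ≈ 2.33 A

On the axis of a loop, B = μ₀IR²/[2(R²+z²)^(3/2)], so I = 2B(R²+z²)^(3/2)/(μ₀R²).
R² + z² = 0.0001124 + 0.0002496 = 0.000362 m²; raised to 3/2 gives 6.89×10⁻⁶ m³.
I = 2 × 2.39×10⁻⁵ × 6.89×10⁻⁶ / (1.26×10⁻⁶ × 0.0001124) = 2.33 A.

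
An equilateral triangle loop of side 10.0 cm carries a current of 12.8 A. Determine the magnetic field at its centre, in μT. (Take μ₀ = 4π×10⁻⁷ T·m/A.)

Each side is a finite straight segment at perpendicular distance d = a/(2 tan(π/3)) = 0.02887 m from the centre, with end-angles ±π/3.
One side contributes B₁ = (μ₀I/4πd)·2 sin(π/3) = 7.68×10⁻⁵ T.
All 3 sides add in the same direction: B = 3 × 7.68×10⁻⁵ = 2.30×10⁻⁴ T.

B ≈ 230 μT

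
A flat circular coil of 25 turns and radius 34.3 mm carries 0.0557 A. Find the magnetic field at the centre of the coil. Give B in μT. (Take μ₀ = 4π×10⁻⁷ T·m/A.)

B ≈ 25.5 μT

For an N-turn flat coil, B = Nμ₀I/(2R) with R = 0.0343 m.
B = 25 × 1.02×10⁻⁶ T = 2.55×10⁻⁵ T.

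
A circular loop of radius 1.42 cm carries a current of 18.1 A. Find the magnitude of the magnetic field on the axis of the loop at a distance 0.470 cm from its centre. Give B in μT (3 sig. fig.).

On the axis of a circular loop, B = μ₀IR² / [2(R²+z²)^(3/2)].
R² + z² = (0.0142)² + (0.0047)² = 0.0002237 m², and (R²+z²)^(3/2) = 3.35×10⁻⁶ m³.
B = (4π×10⁻⁷ × 18.1 × 0.0002016) / (2 × 3.35×10⁻⁶) = 6.85×10⁻⁴ T.

B ≈ 685 μT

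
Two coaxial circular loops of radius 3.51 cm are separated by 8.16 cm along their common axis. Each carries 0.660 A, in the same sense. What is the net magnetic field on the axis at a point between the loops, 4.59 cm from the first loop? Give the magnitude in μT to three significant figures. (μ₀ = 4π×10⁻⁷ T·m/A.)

B ≈ 6.72 μT

Each loop contributes B = μ₀IR²/[2(R²+z²)^(3/2)] on the axis, with z measured from that loop.
Loop 1 (z = 0.0459 m): B₁ = 2.65×10⁻⁶ T. Loop 2 (z = 0.0357 m): B₂ = 4.07×10⁻⁶ T.
The fields add: B = B₁ + B₂ = 6.72×10⁻⁶ T.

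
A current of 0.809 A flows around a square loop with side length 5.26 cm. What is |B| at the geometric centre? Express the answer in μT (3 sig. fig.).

Each side is a finite straight segment at perpendicular distance d = a/(2 tan(π/4)) = 0.0263 m from the centre, with end-angles ±π/4.
One side contributes B₁ = (μ₀I/4πd)·2 sin(π/4) = 4.35×10⁻⁶ T.
All 4 sides add in the same direction: B = 4 × 4.35×10⁻⁶ = 1.74×10⁻⁵ T.

B ≈ 17.4 μT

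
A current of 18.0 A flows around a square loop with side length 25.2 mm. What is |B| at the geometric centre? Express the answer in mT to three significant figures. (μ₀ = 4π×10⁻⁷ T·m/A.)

Each side is a finite straight segment at perpendicular distance d = a/(2 tan(π/4)) = 0.0126 m from the centre, with end-angles ±π/4.
One side contributes B₁ = (μ₀I/4πd)·2 sin(π/4) = 2.02×10⁻⁴ T.
All 4 sides add in the same direction: B = 4 × 2.02×10⁻⁴ = 8.08×10⁻⁴ T.

B ≈ 0.808 mT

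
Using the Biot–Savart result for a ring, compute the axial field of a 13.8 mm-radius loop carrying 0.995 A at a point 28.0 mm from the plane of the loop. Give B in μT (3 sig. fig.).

B ≈ 3.91 μT

On the axis of a circular loop, B = μ₀IR² / [2(R²+z²)^(3/2)].
R² + z² = (0.0138)² + (0.028)² = 0.0009744 m², and (R²+z²)^(3/2) = 3.04×10⁻⁵ m³.
B = (4π×10⁻⁷ × 0.995 × 0.0001904) / (2 × 3.04×10⁻⁵) = 3.91×10⁻⁶ T.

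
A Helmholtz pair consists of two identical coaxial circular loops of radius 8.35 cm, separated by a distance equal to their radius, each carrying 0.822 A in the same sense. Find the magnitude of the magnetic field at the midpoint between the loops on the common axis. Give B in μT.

Each loop contributes B = μ₀IR²/[2(R²+z²)^(3/2)] on the axis, with z measured from that loop.
Loop 1 (z = 0.04175 m): B₁ = 4.43×10⁻⁶ T. Loop 2 (z = 0.04175 m): B₂ = 4.43×10⁻⁶ T.
The fields add: B = B₁ + B₂ = 8.85×10⁻⁶ T.

B ≈ 8.85 μT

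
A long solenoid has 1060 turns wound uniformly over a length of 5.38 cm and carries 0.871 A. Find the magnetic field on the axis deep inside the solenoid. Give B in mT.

Inside a long solenoid, B = μ₀nI with n = 1.970×10⁴ turns/m.
B = 4π×10⁻⁷ × 1.970×10⁴ × 0.871 = 2.16×10⁻² T.

B ≈ 21.6 mT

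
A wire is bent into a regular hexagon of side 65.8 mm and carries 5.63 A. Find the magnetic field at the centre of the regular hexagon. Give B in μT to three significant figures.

B ≈ 59.3 μT

Each side is a finite straight segment at perpendicular distance d = a/(2 tan(π/6)) = 0.05698 m from the centre, with end-angles ±π/6.
One side contributes B₁ = (μ₀I/4πd)·2 sin(π/6) = 9.88×10⁻⁶ T.
All 6 sides add in the same direction: B = 6 × 9.88×10⁻⁶ = 5.93×10⁻⁵ T.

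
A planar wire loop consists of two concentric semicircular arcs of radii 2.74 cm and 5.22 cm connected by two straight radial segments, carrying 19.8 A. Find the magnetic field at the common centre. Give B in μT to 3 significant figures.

The radial connectors point toward the centre, so dl × r̂ = 0 and they contribute nothing.
Each semicircle gives μ₀I/(4R): inner arc 2.27×10⁻⁴ T, outer arc 1.19×10⁻⁴ T.
The two arcs carry current in opposite angular senses, so their fields oppose: B = |2.27×10⁻⁴ − 1.19×10⁻⁴| = 1.08×10⁻⁴ T.

B ≈ 108 μT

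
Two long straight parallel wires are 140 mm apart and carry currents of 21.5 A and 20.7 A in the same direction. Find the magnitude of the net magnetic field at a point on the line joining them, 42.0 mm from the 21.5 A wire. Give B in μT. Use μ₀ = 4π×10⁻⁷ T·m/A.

Each long wire gives B = μ₀I/(2πd). Distances are d₁ = 0.042 m and d₂ = 0.098 m.
B₁ = 1.02×10⁻⁴ T, B₂ = 4.22×10⁻⁵ T.
Between parallel currents the two contributions point in opposite directions, so they subtract. B = |B₁ − B₂| = |1.02×10⁻⁴ − 4.22×10⁻⁵| = 6.01×10⁻⁵ T.

B ≈ 60.1 μT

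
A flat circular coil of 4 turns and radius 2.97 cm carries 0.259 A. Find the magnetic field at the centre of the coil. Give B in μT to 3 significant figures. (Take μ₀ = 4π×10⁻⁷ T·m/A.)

B ≈ 21.9 μT

For an N-turn flat coil, B = Nμ₀I/(2R) with R = 0.0297 m.
B = 4 × 5.48×10⁻⁶ T = 2.19×10⁻⁵ T.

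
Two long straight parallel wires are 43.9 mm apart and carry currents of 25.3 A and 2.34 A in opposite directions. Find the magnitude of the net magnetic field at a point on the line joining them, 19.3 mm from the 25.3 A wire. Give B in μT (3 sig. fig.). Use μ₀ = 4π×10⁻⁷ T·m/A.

B ≈ 281 μT

Each long wire gives B = μ₀I/(2πd). Distances are d₁ = 0.0193 m and d₂ = 0.0246 m.
B₁ = 2.62×10⁻⁴ T, B₂ = 1.90×10⁻⁵ T.
Between antiparallel currents both contributions point the same way, so they add. B = B₁ + B₂ = 2.62×10⁻⁴ + 1.90×10⁻⁵ = 2.81×10⁻⁴ T.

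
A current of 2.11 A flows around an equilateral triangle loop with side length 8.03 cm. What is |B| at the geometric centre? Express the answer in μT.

Each side is a finite straight segment at perpendicular distance d = a/(2 tan(π/3)) = 0.02318 m from the centre, with end-angles ±π/3.
One side contributes B₁ = (μ₀I/4πd)·2 sin(π/3) = 1.58×10⁻⁵ T.
All 3 sides add in the same direction: B = 3 × 1.58×10⁻⁵ = 4.73×10⁻⁵ T.

B ≈ 47.3 μT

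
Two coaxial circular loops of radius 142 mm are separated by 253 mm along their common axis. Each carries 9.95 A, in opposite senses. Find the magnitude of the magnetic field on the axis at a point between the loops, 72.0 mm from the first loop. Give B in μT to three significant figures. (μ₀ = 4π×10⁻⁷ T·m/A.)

B ≈ 20.9 μT

Each loop contributes B = μ₀IR²/[2(R²+z²)^(3/2)] on the axis, with z measured from that loop.
Loop 1 (z = 0.072 m): B₁ = 3.12×10⁻⁵ T. Loop 2 (z = 0.181 m): B₂ = 1.04×10⁻⁵ T.
The fields oppose: B = |B₁ − B₂| = 2.09×10⁻⁵ T.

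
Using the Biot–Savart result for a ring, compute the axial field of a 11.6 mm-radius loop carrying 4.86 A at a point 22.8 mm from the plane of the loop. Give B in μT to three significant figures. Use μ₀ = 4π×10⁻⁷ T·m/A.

On the axis of a circular loop, B = μ₀IR² / [2(R²+z²)^(3/2)].
R² + z² = (0.0116)² + (0.0228)² = 0.0006544 m², and (R²+z²)^(3/2) = 1.67×10⁻⁵ m³.
B = (4π×10⁻⁷ × 4.86 × 0.0001346) / (2 × 1.67×10⁻⁵) = 2.45×10⁻⁵ T.

B ≈ 24.5 μT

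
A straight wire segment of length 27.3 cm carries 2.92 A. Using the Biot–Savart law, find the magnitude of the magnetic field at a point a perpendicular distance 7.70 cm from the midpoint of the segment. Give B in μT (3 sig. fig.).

B ≈ 6.61 μT

For a finite straight segment, B = (μ₀I/4πd)(sinθ₁ + sinθ₂), where θ₁, θ₂ are the angles from the perpendicular to each end.
The perpendicular from the point meets the wire at its midpoint, so each end is L/2 = 0.1365 m away along the wire.
sinθ₁ = 0.1365/√(0.1365²+0.077²) = 0.8710; sinθ₂ = 0.1365/√(0.1365²+0.077²) = 0.8710.
B = (4π×10⁻⁷ × 2.92) / (4π × 0.077) × (0.8710 + 0.8710) = 6.61×10⁻⁶ T.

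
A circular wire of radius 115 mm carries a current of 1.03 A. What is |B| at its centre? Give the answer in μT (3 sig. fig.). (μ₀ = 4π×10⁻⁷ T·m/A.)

B ≈ 5.63 μT

At the centre of a circular loop the Biot–Savart law gives B = μ₀I/(2R).
B = (4π×10⁻⁷ × 1.03) / (2 × 0.115) = 5.63×10⁻⁶ T.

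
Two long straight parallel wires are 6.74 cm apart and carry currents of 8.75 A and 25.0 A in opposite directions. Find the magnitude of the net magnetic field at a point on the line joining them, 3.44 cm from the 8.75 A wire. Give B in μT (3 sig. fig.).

B ≈ 202 μT

Each long wire gives B = μ₀I/(2πd). Distances are d₁ = 0.0344 m and d₂ = 0.033 m.
B₁ = 5.09×10⁻⁵ T, B₂ = 1.52×10⁻⁴ T.
Between antiparallel currents both contributions point the same way, so they add. B = B₁ + B₂ = 5.09×10⁻⁵ + 1.52×10⁻⁴ = 2.02×10⁻⁴ T.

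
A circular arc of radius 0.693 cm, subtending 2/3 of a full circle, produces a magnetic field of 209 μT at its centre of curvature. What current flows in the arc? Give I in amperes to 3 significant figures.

For a circular arc, B = μ₀Iφ/(4πR) with φ in radians; here φ = 4.189 rad.
So I = 4πRB/(μ₀φ) = 4π × 0.00693 × 2.09×10⁻⁴ / (4π×10⁻⁷ × 4.189) = 3.46 A.

I ≈ 3.46 A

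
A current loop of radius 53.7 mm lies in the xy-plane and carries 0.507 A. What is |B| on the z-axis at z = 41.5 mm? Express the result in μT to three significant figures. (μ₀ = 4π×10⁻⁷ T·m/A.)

On the axis of a circular loop, B = μ₀IR² / [2(R²+z²)^(3/2)].
R² + z² = (0.0537)² + (0.0415)² = 0.004606 m², and (R²+z²)^(3/2) = 3.13×10⁻⁴ m³.
B = (4π×10⁻⁷ × 0.507 × 0.002884) / (2 × 3.13×10⁻⁴) = 2.94×10⁻⁶ T.

B ≈ 2.94 μT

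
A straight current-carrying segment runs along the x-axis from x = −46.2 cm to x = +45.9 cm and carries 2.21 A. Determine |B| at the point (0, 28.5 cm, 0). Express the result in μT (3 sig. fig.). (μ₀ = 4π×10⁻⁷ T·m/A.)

B ≈ 1.32 μT

For a finite straight segment, B = (μ₀I/4πd)(sinθ₁ + sinθ₂), where θ₁, θ₂ are the angles from the perpendicular to each end.
The perpendicular distance is d = 0.285 m; the end-offsets along the wire are a = 0.462 m and b = 0.459 m.
sinθ₁ = 0.462/√(0.462²+0.285²) = 0.8511; sinθ₂ = 0.459/√(0.459²+0.285²) = 0.8496.
B = (4π×10⁻⁷ × 2.21) / (4π × 0.285) × (0.8511 + 0.8496) = 1.32×10⁻⁶ T.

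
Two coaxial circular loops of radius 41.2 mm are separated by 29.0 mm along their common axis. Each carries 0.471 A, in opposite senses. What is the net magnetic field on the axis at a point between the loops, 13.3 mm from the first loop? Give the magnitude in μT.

Each loop contributes B = μ₀IR²/[2(R²+z²)^(3/2)] on the axis, with z measured from that loop.
Loop 1 (z = 0.0133 m): B₁ = 6.19×10⁻⁶ T. Loop 2 (z = 0.0157 m): B₂ = 5.86×10⁻⁶ T.
The fields oppose: B = |B₁ − B₂| = 3.29×10⁻⁷ T.

B ≈ 0.329 μT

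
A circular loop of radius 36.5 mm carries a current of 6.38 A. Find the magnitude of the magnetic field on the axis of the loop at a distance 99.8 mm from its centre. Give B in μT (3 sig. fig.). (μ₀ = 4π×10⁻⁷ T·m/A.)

B ≈ 4.45 μT

On the axis of a circular loop, B = μ₀IR² / [2(R²+z²)^(3/2)].
R² + z² = (0.0365)² + (0.0998)² = 0.01129 m², and (R²+z²)^(3/2) = 1.20×10⁻³ m³.
B = (4π×10⁻⁷ × 6.38 × 0.001332) / (2 × 1.20×10⁻³) = 4.45×10⁻⁶ T.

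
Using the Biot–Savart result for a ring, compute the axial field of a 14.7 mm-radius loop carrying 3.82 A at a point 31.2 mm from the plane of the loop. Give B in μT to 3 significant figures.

B ≈ 12.6 μT

On the axis of a circular loop, B = μ₀IR² / [2(R²+z²)^(3/2)].
R² + z² = (0.0147)² + (0.0312)² = 0.00119 m², and (R²+z²)^(3/2) = 4.10×10⁻⁵ m³.
B = (4π×10⁻⁷ × 3.82 × 0.0002161) / (2 × 4.10×10⁻⁵) = 1.26×10⁻⁵ T.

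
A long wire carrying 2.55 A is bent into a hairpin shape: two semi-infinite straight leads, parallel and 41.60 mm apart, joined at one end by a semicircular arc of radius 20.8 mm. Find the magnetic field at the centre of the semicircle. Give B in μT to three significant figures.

B ≈ 63.0 μT

The semicircular arc contributes B_arc = μ₀I·π/(4πR) = μ₀I/(4R) = 3.85×10⁻⁵ T.
Each semi-infinite lead is at perpendicular distance R = 0.0208 m from the centre, with the perpendicular foot at its near end, so it contributes μ₀I/(4πR); both point the same way, together 2.45×10⁻⁵ T.
Arc and leads all point the same direction: B = 3.85×10⁻⁵ + 2.45×10⁻⁵ = 6.30×10⁻⁵ T.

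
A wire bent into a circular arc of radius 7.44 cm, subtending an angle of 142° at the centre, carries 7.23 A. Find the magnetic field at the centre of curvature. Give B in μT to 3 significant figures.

The Biot–Savart field of a circular arc at its centre is B = μ₀Iφ/(4πR), with φ = 2.478 rad.
B = (4π×10⁻⁷ × 7.23 × 2.478) / (4π × 0.0744) = 2.41×10⁻⁵ T.

B ≈ 24.1 μT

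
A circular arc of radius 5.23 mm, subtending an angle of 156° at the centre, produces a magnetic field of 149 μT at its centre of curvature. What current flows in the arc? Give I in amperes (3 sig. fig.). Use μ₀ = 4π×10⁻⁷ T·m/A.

For a circular arc, B = μ₀Iφ/(4πR) with φ in radians; here φ = 2.723 rad.
So I = 4πRB/(μ₀φ) = 4π × 0.00523 × 1.49×10⁻⁴ / (4π×10⁻⁷ × 2.723) = 2.86 A.

I ≈ 2.86 A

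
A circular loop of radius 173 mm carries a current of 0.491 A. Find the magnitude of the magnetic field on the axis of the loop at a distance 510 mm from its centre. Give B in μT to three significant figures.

On the axis of a circular loop, B = μ₀IR² / [2(R²+z²)^(3/2)].
R² + z² = (0.173)² + (0.51)² = 0.29 m², and (R²+z²)^(3/2) = 0.156 m³.
B = (4π×10⁻⁷ × 0.491 × 0.02993) / (2 × 0.156) = 5.91×10⁻⁸ T.

B ≈ 0.0591 μT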